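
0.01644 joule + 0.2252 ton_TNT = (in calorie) 2.252e+08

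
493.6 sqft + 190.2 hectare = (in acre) 470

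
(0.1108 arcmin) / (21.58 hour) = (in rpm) 3.962e-09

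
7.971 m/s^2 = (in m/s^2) 7.971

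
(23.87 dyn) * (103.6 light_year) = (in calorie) 5.592e+13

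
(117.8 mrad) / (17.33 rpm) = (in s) 0.06491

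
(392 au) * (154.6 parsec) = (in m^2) 2.798e+32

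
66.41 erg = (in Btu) 6.294e-09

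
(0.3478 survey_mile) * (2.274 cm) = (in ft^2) 137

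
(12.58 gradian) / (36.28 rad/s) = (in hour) 1.513e-06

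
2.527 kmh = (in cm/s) 70.19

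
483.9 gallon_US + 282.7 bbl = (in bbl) 294.2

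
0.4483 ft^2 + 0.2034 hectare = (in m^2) 2034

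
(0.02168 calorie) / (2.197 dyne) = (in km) 4.129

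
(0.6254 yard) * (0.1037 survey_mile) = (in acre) 0.02358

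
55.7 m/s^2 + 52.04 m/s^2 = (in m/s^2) 107.7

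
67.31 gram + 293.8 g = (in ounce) 12.74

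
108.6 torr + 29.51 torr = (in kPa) 18.41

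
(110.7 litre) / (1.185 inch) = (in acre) 0.0009088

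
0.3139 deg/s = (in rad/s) 0.005479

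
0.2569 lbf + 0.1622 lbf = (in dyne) 1.864e+05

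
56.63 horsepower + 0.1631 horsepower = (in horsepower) 56.79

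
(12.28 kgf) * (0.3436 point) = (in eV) 9.111e+16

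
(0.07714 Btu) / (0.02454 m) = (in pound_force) 745.6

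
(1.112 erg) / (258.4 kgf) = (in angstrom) 0.4388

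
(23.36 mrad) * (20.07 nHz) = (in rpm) 4.477e-09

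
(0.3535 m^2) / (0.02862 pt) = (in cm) 3.501e+06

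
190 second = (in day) 0.002199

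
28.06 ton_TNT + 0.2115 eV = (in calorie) 2.806e+10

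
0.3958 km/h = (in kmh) 0.3958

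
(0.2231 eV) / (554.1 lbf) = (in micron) 1.45e-17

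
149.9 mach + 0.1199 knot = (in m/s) 5.104e+04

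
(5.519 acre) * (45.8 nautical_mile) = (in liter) 1.894e+12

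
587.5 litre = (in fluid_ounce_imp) 2.068e+04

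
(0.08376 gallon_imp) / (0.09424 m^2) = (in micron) 4041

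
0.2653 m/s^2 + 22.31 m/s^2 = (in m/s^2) 22.58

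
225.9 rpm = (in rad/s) 23.66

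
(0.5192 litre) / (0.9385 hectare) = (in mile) 3.438e-11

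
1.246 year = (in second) 3.929e+07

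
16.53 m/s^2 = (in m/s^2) 16.53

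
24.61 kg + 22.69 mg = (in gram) 2.461e+04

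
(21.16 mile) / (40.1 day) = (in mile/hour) 0.02199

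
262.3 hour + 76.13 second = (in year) 0.02995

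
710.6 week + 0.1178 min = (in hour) 1.194e+05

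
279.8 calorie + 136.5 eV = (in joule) 1171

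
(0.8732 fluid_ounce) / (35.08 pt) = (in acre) 5.156e-07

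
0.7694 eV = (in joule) 1.233e-19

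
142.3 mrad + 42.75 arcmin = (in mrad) 154.7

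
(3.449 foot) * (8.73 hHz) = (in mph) 2053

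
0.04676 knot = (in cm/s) 2.406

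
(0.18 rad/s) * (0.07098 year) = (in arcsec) 8.311e+10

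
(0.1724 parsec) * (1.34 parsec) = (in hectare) 2.2e+28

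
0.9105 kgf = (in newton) 8.929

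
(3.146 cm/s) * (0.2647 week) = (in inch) 1.983e+05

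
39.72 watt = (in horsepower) 0.05327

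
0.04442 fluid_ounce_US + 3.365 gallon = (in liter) 12.74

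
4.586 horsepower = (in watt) 3420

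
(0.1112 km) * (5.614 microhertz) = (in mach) 1.833e-06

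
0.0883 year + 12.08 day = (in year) 0.1214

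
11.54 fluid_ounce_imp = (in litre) 0.3279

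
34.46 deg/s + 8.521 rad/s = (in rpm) 87.11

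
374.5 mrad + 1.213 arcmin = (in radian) 0.3749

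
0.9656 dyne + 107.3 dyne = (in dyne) 108.3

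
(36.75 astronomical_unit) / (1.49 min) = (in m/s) 6.15e+10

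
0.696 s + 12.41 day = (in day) 12.41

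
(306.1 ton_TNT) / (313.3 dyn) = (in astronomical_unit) 2733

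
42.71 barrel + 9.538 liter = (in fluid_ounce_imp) 2.393e+05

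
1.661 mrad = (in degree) 0.09517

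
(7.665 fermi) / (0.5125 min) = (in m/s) 2.493e-16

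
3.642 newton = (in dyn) 3.642e+05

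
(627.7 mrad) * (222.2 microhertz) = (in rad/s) 0.0001395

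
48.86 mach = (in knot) 3.234e+04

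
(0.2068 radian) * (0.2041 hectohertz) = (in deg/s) 241.8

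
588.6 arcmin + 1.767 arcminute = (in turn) 0.02733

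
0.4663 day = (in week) 0.06661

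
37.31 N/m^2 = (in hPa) 0.3731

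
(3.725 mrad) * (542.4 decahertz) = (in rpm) 192.9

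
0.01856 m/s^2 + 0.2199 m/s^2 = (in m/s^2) 0.2385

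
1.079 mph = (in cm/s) 48.24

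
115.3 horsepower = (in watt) 8.598e+04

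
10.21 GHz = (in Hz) 1.021e+10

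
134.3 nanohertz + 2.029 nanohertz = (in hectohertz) 1.363e-09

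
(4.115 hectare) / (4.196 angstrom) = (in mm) 9.807e+16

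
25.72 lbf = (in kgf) 11.67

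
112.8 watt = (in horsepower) 0.1513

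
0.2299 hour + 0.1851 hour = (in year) 4.737e-05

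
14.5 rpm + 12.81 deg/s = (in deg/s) 99.81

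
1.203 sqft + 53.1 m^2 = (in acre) 0.01315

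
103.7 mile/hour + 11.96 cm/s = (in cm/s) 4648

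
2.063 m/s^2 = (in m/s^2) 2.063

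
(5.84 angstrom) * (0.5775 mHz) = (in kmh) 1.214e-12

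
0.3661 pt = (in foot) 0.0004237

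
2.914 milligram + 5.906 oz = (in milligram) 1.674e+05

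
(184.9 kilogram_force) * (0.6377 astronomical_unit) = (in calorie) 4.134e+13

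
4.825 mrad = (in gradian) 0.3072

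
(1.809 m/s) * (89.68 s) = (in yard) 177.4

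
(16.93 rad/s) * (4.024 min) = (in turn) 650.6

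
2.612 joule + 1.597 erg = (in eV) 1.63e+19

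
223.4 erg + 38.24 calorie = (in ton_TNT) 3.824e-08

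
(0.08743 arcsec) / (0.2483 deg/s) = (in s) 9.781e-05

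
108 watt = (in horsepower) 0.1448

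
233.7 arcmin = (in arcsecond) 1.402e+04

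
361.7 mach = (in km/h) 4.434e+05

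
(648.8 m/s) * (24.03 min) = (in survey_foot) 3.069e+06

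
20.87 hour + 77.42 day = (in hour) 1879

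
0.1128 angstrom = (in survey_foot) 3.701e-11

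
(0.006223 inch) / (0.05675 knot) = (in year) 1.717e-10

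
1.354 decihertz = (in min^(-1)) 8.124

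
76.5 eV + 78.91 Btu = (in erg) 8.325e+11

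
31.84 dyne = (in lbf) 7.158e-05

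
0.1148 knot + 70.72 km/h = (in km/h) 70.93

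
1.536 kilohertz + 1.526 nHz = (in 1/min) 9.216e+04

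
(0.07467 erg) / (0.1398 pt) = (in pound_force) 3.404e-05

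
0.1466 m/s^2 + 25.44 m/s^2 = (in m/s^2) 25.59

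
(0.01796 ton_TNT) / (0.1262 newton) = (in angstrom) 5.954e+18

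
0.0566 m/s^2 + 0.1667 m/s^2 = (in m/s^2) 0.2233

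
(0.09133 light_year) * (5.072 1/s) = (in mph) 9.803e+15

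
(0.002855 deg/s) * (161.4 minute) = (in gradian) 30.72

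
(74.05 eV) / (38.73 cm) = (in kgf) 3.124e-18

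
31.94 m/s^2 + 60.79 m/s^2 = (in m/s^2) 92.73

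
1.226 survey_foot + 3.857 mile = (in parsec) 2.012e-13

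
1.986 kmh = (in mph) 1.234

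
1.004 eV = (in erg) 1.609e-12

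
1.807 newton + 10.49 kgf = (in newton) 104.7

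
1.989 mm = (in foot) 0.006526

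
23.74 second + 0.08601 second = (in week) 3.939e-05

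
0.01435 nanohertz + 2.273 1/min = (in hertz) 0.03788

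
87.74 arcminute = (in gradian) 1.625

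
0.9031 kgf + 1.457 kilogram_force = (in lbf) 5.203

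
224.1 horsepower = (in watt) 1.671e+05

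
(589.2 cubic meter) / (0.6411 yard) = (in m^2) 1005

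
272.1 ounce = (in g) 7714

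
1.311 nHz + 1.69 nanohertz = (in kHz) 3.001e-12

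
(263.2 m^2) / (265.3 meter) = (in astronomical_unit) 6.632e-12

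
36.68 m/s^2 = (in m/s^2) 36.68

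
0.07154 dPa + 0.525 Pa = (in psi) 7.718e-05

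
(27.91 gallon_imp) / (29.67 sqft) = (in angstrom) 4.603e+08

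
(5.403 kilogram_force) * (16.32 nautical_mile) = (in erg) 1.601e+13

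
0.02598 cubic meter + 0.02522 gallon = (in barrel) 0.164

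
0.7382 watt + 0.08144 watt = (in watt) 0.8196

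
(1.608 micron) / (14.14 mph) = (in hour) 7.066e-11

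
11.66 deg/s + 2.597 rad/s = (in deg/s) 160.5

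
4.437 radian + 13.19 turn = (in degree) 5003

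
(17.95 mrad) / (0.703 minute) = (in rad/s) 0.0004256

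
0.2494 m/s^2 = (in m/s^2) 0.2494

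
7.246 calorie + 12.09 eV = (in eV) 1.892e+20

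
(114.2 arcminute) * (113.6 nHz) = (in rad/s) 3.774e-09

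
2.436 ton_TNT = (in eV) 6.361e+28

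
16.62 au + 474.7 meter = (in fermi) 2.486e+27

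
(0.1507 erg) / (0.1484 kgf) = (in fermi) 1.036e+07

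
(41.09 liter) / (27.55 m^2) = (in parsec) 4.834e-20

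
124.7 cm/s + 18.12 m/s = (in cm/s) 1937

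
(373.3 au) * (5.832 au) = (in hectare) 4.872e+21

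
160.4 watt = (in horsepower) 0.2151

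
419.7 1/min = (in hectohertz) 0.06995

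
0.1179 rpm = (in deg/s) 0.7074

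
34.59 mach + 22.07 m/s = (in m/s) 1.18e+04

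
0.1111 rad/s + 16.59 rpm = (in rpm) 17.65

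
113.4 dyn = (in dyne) 113.4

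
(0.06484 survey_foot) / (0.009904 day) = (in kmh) 8.315e-05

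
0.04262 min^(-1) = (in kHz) 7.103e-07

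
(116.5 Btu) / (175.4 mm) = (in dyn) 7.008e+10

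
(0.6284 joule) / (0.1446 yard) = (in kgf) 0.4846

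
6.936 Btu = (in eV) 4.567e+22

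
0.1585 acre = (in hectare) 0.06414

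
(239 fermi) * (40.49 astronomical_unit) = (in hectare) 0.0001448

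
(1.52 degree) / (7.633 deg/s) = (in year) 6.315e-09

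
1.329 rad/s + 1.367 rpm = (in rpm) 14.06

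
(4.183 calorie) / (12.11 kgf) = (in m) 0.1474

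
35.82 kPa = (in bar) 0.3582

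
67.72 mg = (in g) 0.06772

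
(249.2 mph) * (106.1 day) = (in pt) 2.895e+12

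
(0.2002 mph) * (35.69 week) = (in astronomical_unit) 1.291e-05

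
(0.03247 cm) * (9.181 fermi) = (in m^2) 2.981e-18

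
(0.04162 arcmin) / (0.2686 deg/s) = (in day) 2.989e-08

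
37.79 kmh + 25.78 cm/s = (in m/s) 10.76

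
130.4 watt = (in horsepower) 0.1749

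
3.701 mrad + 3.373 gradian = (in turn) 0.009022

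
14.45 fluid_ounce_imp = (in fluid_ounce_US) 13.88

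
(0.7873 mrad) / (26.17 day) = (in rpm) 3.325e-09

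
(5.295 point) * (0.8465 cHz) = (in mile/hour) 3.537e-05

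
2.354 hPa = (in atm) 0.002323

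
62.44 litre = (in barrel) 0.3927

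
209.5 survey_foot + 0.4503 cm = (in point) 1.81e+05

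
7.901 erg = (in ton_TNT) 1.888e-16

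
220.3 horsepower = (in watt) 1.643e+05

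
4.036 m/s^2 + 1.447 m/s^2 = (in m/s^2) 5.483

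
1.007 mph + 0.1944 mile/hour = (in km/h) 1.933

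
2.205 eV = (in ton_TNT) 8.444e-29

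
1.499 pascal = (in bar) 1.499e-05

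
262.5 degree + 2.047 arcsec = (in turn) 0.7292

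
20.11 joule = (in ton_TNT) 4.806e-09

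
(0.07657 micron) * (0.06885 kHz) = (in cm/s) 0.0005272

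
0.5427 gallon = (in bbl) 0.01292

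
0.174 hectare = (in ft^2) 1.873e+04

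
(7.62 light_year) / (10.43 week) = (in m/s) 1.143e+10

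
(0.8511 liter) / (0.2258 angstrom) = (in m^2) 3.769e+07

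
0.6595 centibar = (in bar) 0.006595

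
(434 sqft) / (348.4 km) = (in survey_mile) 7.191e-08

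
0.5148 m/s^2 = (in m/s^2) 0.5148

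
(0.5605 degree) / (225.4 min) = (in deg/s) 4.144e-05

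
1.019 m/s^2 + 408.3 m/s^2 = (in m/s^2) 409.3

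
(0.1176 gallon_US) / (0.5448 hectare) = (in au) 5.462e-19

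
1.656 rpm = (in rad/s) 0.1734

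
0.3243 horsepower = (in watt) 241.8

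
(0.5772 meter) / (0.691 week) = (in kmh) 4.972e-06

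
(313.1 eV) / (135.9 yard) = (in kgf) 4.116e-20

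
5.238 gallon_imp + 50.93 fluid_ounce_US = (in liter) 25.32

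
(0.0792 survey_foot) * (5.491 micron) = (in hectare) 1.326e-11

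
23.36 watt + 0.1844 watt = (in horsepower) 0.03157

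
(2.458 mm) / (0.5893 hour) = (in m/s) 1.159e-06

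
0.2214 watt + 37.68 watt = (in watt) 37.9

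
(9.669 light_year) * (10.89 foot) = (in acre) 7.503e+13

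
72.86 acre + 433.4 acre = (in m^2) 2.049e+06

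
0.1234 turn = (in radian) 0.7753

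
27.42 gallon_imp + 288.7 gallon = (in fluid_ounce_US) 4.117e+04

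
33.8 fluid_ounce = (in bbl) 0.006287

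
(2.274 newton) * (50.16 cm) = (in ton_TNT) 2.726e-10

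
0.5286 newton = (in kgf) 0.0539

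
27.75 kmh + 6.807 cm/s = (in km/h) 28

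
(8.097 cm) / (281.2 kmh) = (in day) 1.2e-08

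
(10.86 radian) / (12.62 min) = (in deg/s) 0.8218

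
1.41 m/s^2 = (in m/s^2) 1.41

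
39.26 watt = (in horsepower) 0.05265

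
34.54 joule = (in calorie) 8.255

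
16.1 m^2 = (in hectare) 0.00161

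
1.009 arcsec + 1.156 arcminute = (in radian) 0.0003412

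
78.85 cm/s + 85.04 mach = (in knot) 5.629e+04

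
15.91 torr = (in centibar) 2.121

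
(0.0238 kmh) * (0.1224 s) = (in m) 0.0008092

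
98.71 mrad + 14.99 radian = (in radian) 15.09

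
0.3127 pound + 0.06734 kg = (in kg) 0.2092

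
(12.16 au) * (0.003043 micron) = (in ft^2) 5.958e+04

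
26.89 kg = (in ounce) 948.5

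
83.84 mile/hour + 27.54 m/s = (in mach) 0.191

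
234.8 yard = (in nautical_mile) 0.1159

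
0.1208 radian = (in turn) 0.01923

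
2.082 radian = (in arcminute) 7157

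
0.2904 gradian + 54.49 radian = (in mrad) 5.449e+04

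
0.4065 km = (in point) 1.152e+06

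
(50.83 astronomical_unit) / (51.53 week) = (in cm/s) 2.44e+07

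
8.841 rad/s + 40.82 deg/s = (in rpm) 91.23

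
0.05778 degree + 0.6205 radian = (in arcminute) 2137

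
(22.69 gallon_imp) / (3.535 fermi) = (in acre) 7.21e+09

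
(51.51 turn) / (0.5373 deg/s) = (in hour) 9.587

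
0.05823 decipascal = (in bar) 5.823e-08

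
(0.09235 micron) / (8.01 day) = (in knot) 2.594e-13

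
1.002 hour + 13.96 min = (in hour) 1.235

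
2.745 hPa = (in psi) 0.03981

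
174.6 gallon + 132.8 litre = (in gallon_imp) 174.6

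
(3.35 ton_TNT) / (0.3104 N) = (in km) 4.516e+07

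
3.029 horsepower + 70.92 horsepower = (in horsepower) 73.95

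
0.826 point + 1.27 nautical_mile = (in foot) 7717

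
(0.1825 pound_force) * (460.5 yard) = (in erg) 3.418e+09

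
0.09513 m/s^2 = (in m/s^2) 0.09513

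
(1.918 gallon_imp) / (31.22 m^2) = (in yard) 0.0003054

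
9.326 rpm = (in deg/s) 55.96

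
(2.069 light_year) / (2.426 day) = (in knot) 1.815e+11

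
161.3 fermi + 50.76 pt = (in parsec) 5.803e-19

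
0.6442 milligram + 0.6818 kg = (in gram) 681.8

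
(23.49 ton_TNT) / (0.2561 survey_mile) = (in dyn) 2.385e+13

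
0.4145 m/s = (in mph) 0.9272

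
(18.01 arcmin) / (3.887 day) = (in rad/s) 1.56e-08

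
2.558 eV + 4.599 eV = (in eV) 7.157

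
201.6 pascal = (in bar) 0.002016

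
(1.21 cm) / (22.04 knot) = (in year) 3.384e-11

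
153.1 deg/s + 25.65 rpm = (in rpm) 51.17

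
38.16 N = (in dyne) 3.816e+06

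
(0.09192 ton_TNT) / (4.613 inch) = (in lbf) 7.379e+08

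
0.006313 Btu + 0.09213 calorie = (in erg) 7.046e+07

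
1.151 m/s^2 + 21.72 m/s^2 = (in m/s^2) 22.87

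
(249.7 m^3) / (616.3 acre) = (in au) 6.692e-16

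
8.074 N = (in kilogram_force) 0.8233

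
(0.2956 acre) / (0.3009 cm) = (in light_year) 4.202e-11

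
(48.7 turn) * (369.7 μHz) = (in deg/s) 6.482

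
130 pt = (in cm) 4.586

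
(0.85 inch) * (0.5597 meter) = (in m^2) 0.01208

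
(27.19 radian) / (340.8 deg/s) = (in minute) 0.07619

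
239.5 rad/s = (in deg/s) 1.372e+04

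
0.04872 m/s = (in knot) 0.0947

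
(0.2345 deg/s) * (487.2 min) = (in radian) 119.6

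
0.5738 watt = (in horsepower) 0.0007695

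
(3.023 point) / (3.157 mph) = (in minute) 1.259e-05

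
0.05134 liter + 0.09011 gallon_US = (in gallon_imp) 0.08633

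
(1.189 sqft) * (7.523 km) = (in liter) 8.31e+05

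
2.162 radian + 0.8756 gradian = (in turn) 0.3463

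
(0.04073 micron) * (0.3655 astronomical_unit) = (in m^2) 2227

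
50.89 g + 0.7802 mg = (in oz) 1.795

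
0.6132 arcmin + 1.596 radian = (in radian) 1.596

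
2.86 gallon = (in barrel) 0.0681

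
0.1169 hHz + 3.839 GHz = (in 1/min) 2.303e+11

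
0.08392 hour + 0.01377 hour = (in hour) 0.09769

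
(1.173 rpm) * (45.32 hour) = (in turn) 3190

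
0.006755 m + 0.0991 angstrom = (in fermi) 6.755e+12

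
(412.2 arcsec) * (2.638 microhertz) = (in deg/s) 3.021e-07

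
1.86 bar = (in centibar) 186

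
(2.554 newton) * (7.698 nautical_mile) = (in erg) 3.641e+11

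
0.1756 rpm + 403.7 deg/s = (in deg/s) 404.8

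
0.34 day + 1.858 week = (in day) 13.35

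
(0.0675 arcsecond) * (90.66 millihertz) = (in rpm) 2.833e-07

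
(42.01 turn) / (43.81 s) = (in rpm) 57.53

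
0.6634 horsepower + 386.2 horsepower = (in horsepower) 386.9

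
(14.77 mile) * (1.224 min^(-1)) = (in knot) 942.6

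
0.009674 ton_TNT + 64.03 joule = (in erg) 4.048e+14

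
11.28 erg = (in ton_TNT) 2.696e-16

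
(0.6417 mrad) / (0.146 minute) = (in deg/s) 0.004197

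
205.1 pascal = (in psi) 0.02975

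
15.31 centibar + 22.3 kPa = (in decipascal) 3.761e+05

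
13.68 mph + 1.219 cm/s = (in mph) 13.71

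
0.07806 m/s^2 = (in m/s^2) 0.07806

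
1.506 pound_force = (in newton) 6.699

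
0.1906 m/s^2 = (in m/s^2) 0.1906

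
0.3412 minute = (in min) 0.3412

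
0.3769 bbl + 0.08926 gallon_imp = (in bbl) 0.3795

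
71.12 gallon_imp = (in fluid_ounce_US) 1.093e+04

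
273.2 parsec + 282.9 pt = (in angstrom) 8.43e+28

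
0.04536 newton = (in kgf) 0.004625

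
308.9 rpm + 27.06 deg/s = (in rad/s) 32.82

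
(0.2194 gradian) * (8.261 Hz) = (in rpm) 0.2719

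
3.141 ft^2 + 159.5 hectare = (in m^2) 1.595e+06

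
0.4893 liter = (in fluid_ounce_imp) 17.22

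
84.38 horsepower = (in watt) 6.292e+04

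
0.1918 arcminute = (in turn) 8.88e-06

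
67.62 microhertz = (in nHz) 6.762e+04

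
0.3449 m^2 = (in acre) 8.523e-05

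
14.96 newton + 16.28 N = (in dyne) 3.124e+06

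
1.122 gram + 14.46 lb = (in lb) 14.46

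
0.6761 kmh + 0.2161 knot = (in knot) 0.5812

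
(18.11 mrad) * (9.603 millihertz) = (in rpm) 0.001661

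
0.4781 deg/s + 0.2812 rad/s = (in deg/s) 16.59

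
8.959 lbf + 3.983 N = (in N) 43.83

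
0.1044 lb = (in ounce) 1.67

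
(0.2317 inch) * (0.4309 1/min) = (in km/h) 0.0001522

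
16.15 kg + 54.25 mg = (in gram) 1.615e+04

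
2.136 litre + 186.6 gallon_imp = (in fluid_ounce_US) 2.876e+04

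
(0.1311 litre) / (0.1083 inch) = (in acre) 1.178e-05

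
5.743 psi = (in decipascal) 3.96e+05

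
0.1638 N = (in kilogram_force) 0.0167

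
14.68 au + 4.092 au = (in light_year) 0.0002968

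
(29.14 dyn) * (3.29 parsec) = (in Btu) 2.804e+10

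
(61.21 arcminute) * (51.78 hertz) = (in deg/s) 52.82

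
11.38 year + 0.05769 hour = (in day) 4154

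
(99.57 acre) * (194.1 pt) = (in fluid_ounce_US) 9.33e+08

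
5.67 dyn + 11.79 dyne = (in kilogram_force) 1.78e-05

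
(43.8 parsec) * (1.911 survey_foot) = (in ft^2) 8.474e+18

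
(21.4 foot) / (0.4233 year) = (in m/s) 4.886e-07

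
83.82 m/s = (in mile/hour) 187.5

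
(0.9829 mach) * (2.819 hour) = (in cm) 3.396e+08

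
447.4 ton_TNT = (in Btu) 1.774e+09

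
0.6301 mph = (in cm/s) 28.17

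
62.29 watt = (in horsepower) 0.08353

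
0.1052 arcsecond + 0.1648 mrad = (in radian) 0.0001653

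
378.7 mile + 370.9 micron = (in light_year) 6.442e-11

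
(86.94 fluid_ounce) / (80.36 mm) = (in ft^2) 0.3444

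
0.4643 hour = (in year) 5.3e-05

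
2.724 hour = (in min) 163.4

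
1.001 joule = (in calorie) 0.2392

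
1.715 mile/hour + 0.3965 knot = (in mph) 2.171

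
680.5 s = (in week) 0.001125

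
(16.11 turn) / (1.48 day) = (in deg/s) 0.04535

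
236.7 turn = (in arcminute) 5.113e+06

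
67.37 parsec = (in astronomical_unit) 1.39e+07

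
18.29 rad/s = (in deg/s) 1048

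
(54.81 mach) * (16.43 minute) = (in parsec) 5.962e-10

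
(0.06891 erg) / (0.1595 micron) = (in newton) 0.0432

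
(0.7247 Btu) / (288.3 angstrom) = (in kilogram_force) 2.704e+09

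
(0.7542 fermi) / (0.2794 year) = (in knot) 1.664e-22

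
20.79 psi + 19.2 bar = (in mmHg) 1.548e+04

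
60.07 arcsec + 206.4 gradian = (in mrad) 3242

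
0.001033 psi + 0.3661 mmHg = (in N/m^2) 55.93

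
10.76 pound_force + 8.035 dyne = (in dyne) 4.786e+06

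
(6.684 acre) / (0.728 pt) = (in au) 0.000704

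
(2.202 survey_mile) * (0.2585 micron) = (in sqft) 0.00986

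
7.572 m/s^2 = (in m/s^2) 7.572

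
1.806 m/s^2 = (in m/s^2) 1.806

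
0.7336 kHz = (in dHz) 7336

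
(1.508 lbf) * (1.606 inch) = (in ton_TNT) 6.54e-11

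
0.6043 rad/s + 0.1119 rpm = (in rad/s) 0.616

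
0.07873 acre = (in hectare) 0.03186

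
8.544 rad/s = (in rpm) 81.59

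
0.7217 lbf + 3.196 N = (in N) 6.406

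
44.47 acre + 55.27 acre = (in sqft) 4.345e+06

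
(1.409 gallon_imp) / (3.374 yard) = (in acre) 5.13e-07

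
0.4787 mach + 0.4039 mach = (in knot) 584.2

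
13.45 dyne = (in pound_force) 3.024e-05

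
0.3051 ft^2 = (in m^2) 0.02834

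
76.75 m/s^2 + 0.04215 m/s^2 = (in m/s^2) 76.79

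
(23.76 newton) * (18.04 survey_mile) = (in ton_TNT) 0.0001649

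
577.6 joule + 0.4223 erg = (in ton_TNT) 1.38e-07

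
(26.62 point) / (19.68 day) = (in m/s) 5.523e-09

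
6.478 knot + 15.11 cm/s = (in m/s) 3.484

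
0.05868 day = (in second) 5070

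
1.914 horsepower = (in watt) 1427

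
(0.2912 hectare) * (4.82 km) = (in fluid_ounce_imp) 4.94e+11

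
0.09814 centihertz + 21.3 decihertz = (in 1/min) 127.9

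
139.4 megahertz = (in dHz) 1.394e+09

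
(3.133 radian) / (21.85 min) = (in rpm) 0.02282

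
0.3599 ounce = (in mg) 1.02e+04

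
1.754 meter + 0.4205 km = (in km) 0.4223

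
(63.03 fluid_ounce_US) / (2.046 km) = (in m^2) 9.111e-07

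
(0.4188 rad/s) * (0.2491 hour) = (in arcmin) 1.291e+06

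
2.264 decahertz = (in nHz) 2.264e+10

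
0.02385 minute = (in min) 0.02385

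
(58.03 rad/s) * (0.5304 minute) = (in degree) 1.058e+05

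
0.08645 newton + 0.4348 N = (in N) 0.5212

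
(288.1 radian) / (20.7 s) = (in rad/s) 13.92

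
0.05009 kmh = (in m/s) 0.01391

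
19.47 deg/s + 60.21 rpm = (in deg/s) 380.7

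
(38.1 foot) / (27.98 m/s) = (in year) 1.316e-08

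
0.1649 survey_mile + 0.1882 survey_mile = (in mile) 0.3531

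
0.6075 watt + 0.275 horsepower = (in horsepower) 0.2758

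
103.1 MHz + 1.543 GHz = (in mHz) 1.646e+12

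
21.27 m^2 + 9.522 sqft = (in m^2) 22.15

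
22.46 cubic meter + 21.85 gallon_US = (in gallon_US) 5955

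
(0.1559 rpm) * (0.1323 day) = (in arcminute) 6.415e+05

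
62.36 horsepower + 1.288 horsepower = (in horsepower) 63.65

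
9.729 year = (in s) 3.068e+08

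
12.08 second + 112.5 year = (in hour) 9.855e+05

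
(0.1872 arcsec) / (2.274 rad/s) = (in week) 6.599e-13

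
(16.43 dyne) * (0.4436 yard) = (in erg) 666.4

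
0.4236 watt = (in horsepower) 0.0005681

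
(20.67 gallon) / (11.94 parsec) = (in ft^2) 2.286e-18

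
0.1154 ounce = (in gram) 3.272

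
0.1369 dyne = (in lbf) 3.078e-07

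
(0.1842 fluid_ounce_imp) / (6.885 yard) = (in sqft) 8.948e-06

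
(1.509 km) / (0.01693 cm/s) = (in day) 103.2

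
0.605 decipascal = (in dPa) 0.605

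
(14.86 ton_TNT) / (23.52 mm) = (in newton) 2.643e+12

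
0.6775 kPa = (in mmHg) 5.082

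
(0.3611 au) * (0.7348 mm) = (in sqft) 4.273e+08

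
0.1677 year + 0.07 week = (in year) 0.169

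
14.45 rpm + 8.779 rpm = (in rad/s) 2.433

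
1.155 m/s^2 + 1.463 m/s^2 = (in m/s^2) 2.618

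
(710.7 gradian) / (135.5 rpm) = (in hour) 0.0002185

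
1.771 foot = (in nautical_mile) 0.0002915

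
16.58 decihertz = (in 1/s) 1.658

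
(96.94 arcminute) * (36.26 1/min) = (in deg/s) 0.9764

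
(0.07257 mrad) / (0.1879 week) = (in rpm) 6.098e-09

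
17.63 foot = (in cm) 537.4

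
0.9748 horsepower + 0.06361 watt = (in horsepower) 0.9749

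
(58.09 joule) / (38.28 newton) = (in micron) 1.518e+06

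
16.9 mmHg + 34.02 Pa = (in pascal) 2287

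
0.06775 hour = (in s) 243.9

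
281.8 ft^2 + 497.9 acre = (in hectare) 201.5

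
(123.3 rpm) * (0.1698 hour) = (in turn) 1256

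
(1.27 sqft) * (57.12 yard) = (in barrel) 38.76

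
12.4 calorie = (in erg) 5.188e+08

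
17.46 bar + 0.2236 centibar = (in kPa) 1746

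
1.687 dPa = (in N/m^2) 0.1687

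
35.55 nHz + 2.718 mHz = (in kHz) 2.718e-06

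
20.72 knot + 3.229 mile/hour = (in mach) 0.03554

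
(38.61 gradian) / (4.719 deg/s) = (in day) 8.523e-05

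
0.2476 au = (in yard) 4.051e+10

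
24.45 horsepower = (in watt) 1.823e+04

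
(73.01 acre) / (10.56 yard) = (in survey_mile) 19.01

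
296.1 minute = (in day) 0.2056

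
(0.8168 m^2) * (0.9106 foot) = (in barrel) 1.426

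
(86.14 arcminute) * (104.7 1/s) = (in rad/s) 2.623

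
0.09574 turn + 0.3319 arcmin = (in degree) 34.47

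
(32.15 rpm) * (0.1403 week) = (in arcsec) 5.893e+10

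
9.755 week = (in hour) 1639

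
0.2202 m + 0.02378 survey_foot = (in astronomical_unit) 1.52e-12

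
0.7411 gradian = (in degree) 0.667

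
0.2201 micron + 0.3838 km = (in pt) 1.088e+06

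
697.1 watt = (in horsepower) 0.9348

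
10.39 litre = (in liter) 10.39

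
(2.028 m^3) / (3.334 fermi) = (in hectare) 6.083e+10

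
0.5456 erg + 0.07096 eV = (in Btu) 5.171e-11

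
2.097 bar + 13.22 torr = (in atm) 2.087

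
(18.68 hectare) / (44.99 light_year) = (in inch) 1.728e-11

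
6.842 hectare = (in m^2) 6.842e+04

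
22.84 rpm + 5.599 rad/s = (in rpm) 76.31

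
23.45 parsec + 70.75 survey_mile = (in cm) 7.236e+19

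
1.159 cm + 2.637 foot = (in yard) 0.8917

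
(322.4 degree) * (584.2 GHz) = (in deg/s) 1.883e+14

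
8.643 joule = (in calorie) 2.066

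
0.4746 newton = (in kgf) 0.0484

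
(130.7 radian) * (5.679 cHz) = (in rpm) 70.88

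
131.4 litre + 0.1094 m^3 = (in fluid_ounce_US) 8142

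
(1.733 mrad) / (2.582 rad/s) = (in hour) 1.864e-07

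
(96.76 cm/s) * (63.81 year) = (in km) 1.947e+06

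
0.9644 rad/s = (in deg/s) 55.26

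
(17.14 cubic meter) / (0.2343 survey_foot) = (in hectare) 0.024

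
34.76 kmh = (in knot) 18.77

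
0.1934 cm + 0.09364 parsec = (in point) 8.191e+18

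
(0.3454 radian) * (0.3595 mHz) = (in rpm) 0.001186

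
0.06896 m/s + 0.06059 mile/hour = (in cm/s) 9.605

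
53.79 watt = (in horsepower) 0.07213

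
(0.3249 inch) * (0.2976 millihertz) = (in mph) 5.494e-06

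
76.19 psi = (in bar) 5.253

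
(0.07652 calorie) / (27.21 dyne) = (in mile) 0.7311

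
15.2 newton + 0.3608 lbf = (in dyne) 1.68e+06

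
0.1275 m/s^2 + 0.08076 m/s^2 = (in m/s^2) 0.2083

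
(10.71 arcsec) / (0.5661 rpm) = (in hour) 2.433e-07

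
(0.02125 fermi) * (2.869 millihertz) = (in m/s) 6.097e-20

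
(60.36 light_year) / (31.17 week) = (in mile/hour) 6.776e+10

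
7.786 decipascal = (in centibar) 0.0007786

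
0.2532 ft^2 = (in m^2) 0.02352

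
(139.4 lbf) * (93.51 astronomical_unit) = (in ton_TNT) 2.073e+06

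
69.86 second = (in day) 0.0008086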